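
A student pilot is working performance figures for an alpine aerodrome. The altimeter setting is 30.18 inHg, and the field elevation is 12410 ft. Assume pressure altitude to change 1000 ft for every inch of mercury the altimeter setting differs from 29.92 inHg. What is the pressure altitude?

Pressure correction = (29.92 − 30.18) × 1000 = -260 ft.
Pressure altitude = 12410 + (-260) = 12150 ft.

12150 ft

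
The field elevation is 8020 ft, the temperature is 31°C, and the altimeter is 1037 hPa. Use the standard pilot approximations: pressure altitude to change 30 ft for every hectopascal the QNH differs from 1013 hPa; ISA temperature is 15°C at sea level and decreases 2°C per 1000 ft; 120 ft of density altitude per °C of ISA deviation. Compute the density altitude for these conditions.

Pressure altitude = 8020 + (1013 − 1037) × 30 = 8020 + (-720) = 7300 ft.
ISA temperature at 7300 ft = 15 − 2 × (7300/1000) = 0.4°C.
ISA deviation = 31 − 0.4 = +30.6°C.
Density altitude = 7300 + 120 × (30.6) = 10972 ft.

10972 ft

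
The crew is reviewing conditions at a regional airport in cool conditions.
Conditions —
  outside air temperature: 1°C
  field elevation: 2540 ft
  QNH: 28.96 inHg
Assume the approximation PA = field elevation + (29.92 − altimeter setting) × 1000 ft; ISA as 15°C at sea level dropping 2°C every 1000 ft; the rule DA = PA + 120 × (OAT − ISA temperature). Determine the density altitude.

Pressure altitude = 2540 + (29.92 − 28.96) × 1000 = 2540 + (+960) = 3500 ft.
ISA temperature at 3500 ft = 15 − 2 × (3500/1000) = 8°C.
ISA deviation = 1 − 8 = -7°C.
Density altitude = 3500 + 120 × (-7) = 2660 ft.

2660 ft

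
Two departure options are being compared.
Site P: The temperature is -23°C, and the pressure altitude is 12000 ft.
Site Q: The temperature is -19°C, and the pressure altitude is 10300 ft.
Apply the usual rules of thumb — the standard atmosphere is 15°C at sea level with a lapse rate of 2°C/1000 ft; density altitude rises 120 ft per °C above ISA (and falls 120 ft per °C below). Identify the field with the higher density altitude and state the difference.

Site P by 1628 ft

Site P: ISA temp = -9°C, deviation -14°C, DA = 12000 + 120 × (-14) = 10320 ft.
Site Q: ISA temp = -5.6°C, deviation -13.4°C, DA = 10300 + 120 × (-13.4) = 8692 ft.
Site P is higher by 10320 − 8692 = 1628 ft.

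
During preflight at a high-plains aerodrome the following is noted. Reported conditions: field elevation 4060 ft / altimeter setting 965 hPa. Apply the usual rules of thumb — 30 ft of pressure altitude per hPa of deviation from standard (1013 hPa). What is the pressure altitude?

Pressure correction = (1013 − 965) × 30 = +1440 ft.
Pressure altitude = 4060 + (+1440) = 5500 ft.

5500 ft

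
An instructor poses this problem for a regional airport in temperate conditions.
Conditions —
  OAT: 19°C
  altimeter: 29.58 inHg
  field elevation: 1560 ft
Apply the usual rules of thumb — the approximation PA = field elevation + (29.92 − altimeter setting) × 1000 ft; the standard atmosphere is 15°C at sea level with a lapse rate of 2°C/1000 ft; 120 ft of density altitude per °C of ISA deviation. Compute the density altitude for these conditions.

Pressure altitude = 1560 + (29.92 − 29.58) × 1000 = 1560 + (+340) = 1900 ft.
ISA temperature at 1900 ft = 15 − 2 × (1900/1000) = 11.2°C.
ISA deviation = 19 − 11.2 = +7.8°C.
Density altitude = 1900 + 120 × (7.8) = 2836 ft.

2836 ft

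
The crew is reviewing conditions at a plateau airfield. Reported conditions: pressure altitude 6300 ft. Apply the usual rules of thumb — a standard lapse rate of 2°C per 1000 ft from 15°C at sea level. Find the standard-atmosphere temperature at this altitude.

2.4°C

ISA temperature = 15 − 2 × (6300/1000) = 15 − 12.6 = 2.4°C.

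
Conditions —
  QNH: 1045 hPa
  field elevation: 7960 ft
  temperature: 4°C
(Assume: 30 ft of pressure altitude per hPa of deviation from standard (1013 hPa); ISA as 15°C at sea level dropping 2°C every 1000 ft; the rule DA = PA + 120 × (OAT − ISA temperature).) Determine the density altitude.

7360 ft

Pressure altitude = 7960 + (1013 − 1045) × 30 = 7960 + (-960) = 7000 ft.
ISA temperature at 7000 ft = 15 − 2 × (7000/1000) = 1°C.
ISA deviation = 4 − 1 = +3°C.
Density altitude = 7000 + 120 × (3) = 7360 ft.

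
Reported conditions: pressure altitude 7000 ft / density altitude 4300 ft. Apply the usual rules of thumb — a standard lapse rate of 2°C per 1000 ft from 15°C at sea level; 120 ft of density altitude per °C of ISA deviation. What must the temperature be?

-21.5°C

Density altitude − pressure altitude = 4300 − 7000 = -2700 ft.
At 120 ft/°C that is an ISA deviation of -2700/120 = -22.5°C.
ISA temperature at 7000 ft = 15 − 2 × (7000/1000) = 1°C.
OAT = ISA + deviation = 1 + (-22.5) = -21.5°C.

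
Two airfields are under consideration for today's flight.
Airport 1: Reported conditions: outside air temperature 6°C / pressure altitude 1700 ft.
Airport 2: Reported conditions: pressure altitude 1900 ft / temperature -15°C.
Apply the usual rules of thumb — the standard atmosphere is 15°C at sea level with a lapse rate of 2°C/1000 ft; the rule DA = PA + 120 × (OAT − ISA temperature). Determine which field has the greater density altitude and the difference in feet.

Airport 1: ISA temp = 11.6°C, deviation -5.6°C, DA = 1700 + 120 × (-5.6) = 1028 ft.
Airport 2: ISA temp = 11.2°C, deviation -26.2°C, DA = 1900 + 120 × (-26.2) = -1244 ft.
Airport 1 is higher by 1028 − (-1244) = 2272 ft.

Airport 1 by 2272 ft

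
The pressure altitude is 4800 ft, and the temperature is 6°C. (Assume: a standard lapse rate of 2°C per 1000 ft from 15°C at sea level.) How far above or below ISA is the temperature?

ISA temperature at 4800 ft = 15 − 2 × (4800/1000) = 5.4°C.
Deviation = OAT − ISA = 6 − 5.4 = +0.6°C.

ISA+0.6°C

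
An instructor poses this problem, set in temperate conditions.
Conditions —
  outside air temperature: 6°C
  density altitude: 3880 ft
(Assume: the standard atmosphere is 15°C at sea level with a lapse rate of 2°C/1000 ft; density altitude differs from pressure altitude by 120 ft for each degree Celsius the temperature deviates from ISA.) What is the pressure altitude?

DA = PA + 120 × (OAT − (15 − 2·PA/1000)) = PA + 120·OAT − 1800 + 0.24·PA = 1.24·PA + 120·OAT − 1800.
So 1.24·PA = 3880 − 120 × 6 + 1800 = 4960.
PA = 4960 / 1.24 = 4000 ft.

4000 ft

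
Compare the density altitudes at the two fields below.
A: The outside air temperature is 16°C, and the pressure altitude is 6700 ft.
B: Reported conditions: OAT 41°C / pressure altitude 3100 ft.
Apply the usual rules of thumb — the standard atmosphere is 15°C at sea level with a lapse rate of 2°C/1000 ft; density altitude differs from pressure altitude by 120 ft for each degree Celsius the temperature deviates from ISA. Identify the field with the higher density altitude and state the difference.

A by 1464 ft

A: ISA temp = 1.6°C, deviation +14.4°C, DA = 6700 + 120 × 14.4 = 8428 ft.
B: ISA temp = 8.8°C, deviation +32.2°C, DA = 3100 + 120 × 32.2 = 6964 ft.
A is higher by 8428 − 6964 = 1464 ft.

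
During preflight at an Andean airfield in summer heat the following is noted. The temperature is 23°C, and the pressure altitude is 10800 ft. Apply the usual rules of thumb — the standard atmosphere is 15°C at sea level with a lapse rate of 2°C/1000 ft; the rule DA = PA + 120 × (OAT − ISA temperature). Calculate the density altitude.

ISA temperature at 10800 ft = 15 − 2 × (10800/1000) = -6.6°C.
ISA deviation = 23 − (-6.6) = +29.6°C.
Density altitude = 10800 + 120 × (29.6) = 10800 + (+3552) = 14352 ft.

14352 ft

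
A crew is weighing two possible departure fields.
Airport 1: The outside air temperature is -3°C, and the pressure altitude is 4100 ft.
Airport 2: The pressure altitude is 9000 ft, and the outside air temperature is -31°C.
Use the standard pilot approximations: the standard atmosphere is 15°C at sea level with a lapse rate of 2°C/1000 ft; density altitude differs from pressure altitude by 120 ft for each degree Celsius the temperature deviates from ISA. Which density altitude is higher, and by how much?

Airport 2 by 2716 ft

Airport 1: ISA temp = 6.8°C, deviation -9.8°C, DA = 4100 + 120 × (-9.8) = 2924 ft.
Airport 2: ISA temp = -3°C, deviation -28°C, DA = 9000 + 120 × (-28) = 5640 ft.
Airport 2 is higher by 5640 − 2924 = 2716 ft.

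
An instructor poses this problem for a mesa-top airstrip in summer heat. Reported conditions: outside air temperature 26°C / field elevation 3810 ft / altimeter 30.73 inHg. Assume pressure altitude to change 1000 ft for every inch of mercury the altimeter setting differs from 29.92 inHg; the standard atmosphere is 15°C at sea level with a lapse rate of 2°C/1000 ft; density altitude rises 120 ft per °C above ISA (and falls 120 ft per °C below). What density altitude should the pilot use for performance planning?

Pressure altitude = 3810 + (29.92 − 30.73) × 1000 = 3810 + (-810) = 3000 ft.
ISA temperature at 3000 ft = 15 − 2 × (3000/1000) = 9°C.
ISA deviation = 26 − 9 = +17°C.
Density altitude = 3000 + 120 × (17) = 5040 ft.

5040 ft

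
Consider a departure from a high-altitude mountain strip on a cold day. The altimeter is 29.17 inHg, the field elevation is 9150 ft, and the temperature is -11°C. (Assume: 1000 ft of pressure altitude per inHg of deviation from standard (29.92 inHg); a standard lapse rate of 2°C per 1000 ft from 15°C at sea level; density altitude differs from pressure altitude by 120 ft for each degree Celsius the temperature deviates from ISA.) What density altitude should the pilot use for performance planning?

Pressure altitude = 9150 + (29.92 − 29.17) × 1000 = 9150 + (+750) = 9900 ft.
ISA temperature at 9900 ft = 15 − 2 × (9900/1000) = -4.8°C.
ISA deviation = -11 − (-4.8) = -6.2°C.
Density altitude = 9900 + 120 × (-6.2) = 9156 ft.

9156 ft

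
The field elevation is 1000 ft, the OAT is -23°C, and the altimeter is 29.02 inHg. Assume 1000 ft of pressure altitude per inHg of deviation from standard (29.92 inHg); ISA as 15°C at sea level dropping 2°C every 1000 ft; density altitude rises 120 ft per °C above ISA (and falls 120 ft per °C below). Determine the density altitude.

Pressure altitude = 1000 + (29.92 − 29.02) × 1000 = 1000 + (+900) = 1900 ft.
ISA temperature at 1900 ft = 15 − 2 × (1900/1000) = 11.2°C.
ISA deviation = -23 − 11.2 = -34.2°C.
Density altitude = 1900 + 120 × (-34.2) = -2204 ft.

-2204 ft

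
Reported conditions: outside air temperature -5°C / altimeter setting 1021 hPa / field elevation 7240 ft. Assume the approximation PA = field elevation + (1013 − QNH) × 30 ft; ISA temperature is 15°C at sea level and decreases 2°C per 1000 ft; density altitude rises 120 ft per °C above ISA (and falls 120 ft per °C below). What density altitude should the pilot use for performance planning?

6280 ft

Pressure altitude = 7240 + (1013 − 1021) × 30 = 7240 + (-240) = 7000 ft.
ISA temperature at 7000 ft = 15 − 2 × (7000/1000) = 1°C.
ISA deviation = -5 − 1 = -6°C.
Density altitude = 7000 + 120 × (-6) = 6280 ft.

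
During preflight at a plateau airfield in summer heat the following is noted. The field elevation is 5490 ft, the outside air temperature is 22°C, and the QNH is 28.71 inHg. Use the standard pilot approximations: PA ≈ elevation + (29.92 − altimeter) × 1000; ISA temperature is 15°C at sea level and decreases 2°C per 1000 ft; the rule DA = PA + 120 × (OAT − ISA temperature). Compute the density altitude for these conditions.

9148 ft

Pressure altitude = 5490 + (29.92 − 28.71) × 1000 = 5490 + (+1210) = 6700 ft.
ISA temperature at 6700 ft = 15 − 2 × (6700/1000) = 1.6°C.
ISA deviation = 22 − 1.6 = +20.4°C.
Density altitude = 6700 + 120 × (20.4) = 9148 ft.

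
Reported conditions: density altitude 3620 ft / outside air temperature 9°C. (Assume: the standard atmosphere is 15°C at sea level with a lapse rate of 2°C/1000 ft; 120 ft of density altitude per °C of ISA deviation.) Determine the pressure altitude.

3500 ft

DA = PA + 120 × (OAT − (15 − 2·PA/1000)) = PA + 120·OAT − 1800 + 0.24·PA = 1.24·PA + 120·OAT − 1800.
So 1.24·PA = 3620 − 120 × 9 + 1800 = 4340.
PA = 4340 / 1.24 = 3500 ft.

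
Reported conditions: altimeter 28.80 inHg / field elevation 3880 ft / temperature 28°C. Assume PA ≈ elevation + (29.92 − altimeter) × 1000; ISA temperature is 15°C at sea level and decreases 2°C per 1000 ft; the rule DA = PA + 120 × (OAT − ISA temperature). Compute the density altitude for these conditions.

7760 ft

Pressure altitude = 3880 + (29.92 − 28.80) × 1000 = 3880 + (+1120) = 5000 ft.
ISA temperature at 5000 ft = 15 − 2 × (5000/1000) = 5°C.
ISA deviation = 28 − 5 = +23°C.
Density altitude = 5000 + 120 × (23) = 7760 ft.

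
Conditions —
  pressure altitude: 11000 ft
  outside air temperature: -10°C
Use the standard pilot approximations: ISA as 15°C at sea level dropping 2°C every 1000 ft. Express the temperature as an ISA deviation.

ISA-3°C

ISA temperature at 11000 ft = 15 − 2 × (11000/1000) = -7°C.
Deviation = OAT − ISA = -10 − (-7) = -3°C.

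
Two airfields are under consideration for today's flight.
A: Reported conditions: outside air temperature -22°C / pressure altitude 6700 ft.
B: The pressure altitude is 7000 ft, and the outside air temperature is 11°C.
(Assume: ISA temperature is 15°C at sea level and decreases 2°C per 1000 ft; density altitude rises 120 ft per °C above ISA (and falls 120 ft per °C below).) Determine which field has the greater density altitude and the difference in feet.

A: ISA temp = 1.6°C, deviation -23.6°C, DA = 6700 + 120 × (-23.6) = 3868 ft.
B: ISA temp = 1°C, deviation +10°C, DA = 7000 + 120 × 10 = 8200 ft.
B is higher by 8200 − 3868 = 4332 ft.

B by 4332 ft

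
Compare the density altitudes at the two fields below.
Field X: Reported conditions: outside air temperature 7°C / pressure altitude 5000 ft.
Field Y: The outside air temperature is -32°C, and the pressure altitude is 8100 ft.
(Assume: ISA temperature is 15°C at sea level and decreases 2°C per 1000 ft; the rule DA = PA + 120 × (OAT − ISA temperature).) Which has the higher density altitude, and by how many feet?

Field X: ISA temp = 5°C, deviation +2°C, DA = 5000 + 120 × 2 = 5240 ft.
Field Y: ISA temp = -1.2°C, deviation -30.8°C, DA = 8100 + 120 × (-30.8) = 4404 ft.
Field X is higher by 5240 − 4404 = 836 ft.

Field X by 836 ft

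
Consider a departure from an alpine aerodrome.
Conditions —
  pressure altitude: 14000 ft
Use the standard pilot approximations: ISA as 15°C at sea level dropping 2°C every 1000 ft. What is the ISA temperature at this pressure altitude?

ISA temperature = 15 − 2 × (14000/1000) = 15 − 28 = -13°C.

-13°C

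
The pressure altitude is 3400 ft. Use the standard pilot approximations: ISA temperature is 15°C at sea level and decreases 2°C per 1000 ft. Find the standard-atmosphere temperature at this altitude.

8.2°C

ISA temperature = 15 − 2 × (3400/1000) = 15 − 6.8 = 8.2°C.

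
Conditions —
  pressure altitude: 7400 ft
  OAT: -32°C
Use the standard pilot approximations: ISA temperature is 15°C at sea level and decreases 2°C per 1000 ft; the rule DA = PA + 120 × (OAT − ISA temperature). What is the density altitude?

ISA temperature at 7400 ft = 15 − 2 × (7400/1000) = 0.2°C.
ISA deviation = -32 − 0.2 = -32.2°C.
Density altitude = 7400 + 120 × (-32.2) = 7400 + (-3864) = 3536 ft.

3536 ft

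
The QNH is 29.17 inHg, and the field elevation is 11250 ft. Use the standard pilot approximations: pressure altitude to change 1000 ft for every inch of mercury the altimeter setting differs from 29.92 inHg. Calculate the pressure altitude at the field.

12000 ft

Pressure correction = (29.92 − 29.17) × 1000 = +750 ft.
Pressure altitude = 11250 + (+750) = 12000 ft.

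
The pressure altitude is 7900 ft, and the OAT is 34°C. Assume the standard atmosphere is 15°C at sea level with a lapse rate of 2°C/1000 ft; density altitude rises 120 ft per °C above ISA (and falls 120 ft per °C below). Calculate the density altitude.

12076 ft

ISA temperature at 7900 ft = 15 − 2 × (7900/1000) = -0.8°C.
ISA deviation = 34 − (-0.8) = +34.8°C.
Density altitude = 7900 + 120 × (34.8) = 7900 + (+4176) = 12076 ft.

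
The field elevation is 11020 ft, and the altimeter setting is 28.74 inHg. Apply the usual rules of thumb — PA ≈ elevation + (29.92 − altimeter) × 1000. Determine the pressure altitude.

Pressure correction = (29.92 − 28.74) × 1000 = +1180 ft.
Pressure altitude = 11020 + (+1180) = 12200 ft.

12200 ft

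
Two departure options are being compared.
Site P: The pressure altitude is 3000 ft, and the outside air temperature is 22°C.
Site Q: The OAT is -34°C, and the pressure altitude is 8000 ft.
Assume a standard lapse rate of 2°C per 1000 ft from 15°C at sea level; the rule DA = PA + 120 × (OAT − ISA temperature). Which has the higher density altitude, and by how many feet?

Site P by 520 ft

Site P: ISA temp = 9°C, deviation +13°C, DA = 3000 + 120 × 13 = 4560 ft.
Site Q: ISA temp = -1°C, deviation -33°C, DA = 8000 + 120 × (-33) = 4040 ft.
Site P is higher by 4560 − 4040 = 520 ft.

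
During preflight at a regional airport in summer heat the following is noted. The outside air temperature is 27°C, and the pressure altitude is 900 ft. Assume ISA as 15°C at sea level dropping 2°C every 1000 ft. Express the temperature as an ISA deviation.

ISA+13.8°C

ISA temperature at 900 ft = 15 − 2 × (900/1000) = 13.2°C.
Deviation = OAT − ISA = 27 − 13.2 = +13.8°C.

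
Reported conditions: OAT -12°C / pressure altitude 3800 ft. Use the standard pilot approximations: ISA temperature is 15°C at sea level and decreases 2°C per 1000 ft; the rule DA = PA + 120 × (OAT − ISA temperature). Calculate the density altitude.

ISA temperature at 3800 ft = 15 − 2 × (3800/1000) = 7.4°C.
ISA deviation = -12 − 7.4 = -19.4°C.
Density altitude = 3800 + 120 × (-19.4) = 3800 + (-2328) = 1472 ft.

1472 ft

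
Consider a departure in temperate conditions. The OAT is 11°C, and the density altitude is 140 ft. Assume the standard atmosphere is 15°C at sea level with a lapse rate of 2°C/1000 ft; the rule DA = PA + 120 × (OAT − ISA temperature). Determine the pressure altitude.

500 ft

DA = PA + 120 × (OAT − (15 − 2·PA/1000)) = PA + 120·OAT − 1800 + 0.24·PA = 1.24·PA + 120·OAT − 1800.
So 1.24·PA = 140 − 120 × 11 + 1800 = 620.
PA = 620 / 1.24 = 500 ft.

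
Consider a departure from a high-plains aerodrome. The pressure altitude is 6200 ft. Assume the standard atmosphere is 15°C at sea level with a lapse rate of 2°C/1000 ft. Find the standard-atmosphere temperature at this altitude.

ISA temperature = 15 − 2 × (6200/1000) = 15 − 12.4 = 2.6°C.

2.6°C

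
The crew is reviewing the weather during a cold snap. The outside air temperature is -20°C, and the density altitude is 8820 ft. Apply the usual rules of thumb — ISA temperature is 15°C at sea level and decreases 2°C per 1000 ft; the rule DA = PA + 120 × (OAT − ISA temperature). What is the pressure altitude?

DA = PA + 120 × (OAT − (15 − 2·PA/1000)) = PA + 120·OAT − 1800 + 0.24·PA = 1.24·PA + 120·OAT − 1800.
So 1.24·PA = 8820 − 120 × (-20) + 1800 = 13020.
PA = 13020 / 1.24 = 10500 ft.

10500 ft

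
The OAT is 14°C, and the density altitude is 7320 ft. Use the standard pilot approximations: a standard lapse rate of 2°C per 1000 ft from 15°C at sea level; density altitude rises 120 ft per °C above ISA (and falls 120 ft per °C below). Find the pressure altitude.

6000 ft

DA = PA + 120 × (OAT − (15 − 2·PA/1000)) = PA + 120·OAT − 1800 + 0.24·PA = 1.24·PA + 120·OAT − 1800.
So 1.24·PA = 7320 − 120 × 14 + 1800 = 7440.
PA = 7440 / 1.24 = 6000 ft.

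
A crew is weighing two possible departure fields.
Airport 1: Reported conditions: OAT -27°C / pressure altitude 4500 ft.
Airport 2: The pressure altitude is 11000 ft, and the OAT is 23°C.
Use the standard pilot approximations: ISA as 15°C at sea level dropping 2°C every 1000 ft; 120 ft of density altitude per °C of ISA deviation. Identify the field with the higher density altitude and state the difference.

Airport 2 by 14060 ft

Airport 1: ISA temp = 6°C, deviation -33°C, DA = 4500 + 120 × (-33) = 540 ft.
Airport 2: ISA temp = -7°C, deviation +30°C, DA = 11000 + 120 × 30 = 14600 ft.
Airport 2 is higher by 14600 − 540 = 14060 ft.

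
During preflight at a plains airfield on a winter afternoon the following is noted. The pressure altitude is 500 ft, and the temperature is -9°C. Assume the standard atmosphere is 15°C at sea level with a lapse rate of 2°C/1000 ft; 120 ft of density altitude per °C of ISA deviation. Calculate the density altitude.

ISA temperature at 500 ft = 15 − 2 × (500/1000) = 14°C.
ISA deviation = -9 − 14 = -23°C.
Density altitude = 500 + 120 × (-23) = 500 + (-2760) = -2260 ft.

-2260 ft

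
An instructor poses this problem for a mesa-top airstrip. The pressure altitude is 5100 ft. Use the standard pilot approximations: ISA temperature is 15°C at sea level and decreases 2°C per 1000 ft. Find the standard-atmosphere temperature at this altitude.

ISA temperature = 15 − 2 × (5100/1000) = 15 − 10.2 = 4.8°C.

4.8°C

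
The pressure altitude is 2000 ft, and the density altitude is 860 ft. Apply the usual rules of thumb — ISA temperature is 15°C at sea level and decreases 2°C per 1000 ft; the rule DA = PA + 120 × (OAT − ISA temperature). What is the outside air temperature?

1.5°C

Density altitude − pressure altitude = 860 − 2000 = -1140 ft.
At 120 ft/°C that is an ISA deviation of -1140/120 = -9.5°C.
ISA temperature at 2000 ft = 15 − 2 × (2000/1000) = 11°C.
OAT = ISA + deviation = 11 + (-9.5) = 1.5°C.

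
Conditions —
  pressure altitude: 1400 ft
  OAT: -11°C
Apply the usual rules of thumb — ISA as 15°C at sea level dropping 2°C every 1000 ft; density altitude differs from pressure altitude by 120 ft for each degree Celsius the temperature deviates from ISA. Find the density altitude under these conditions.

ISA temperature at 1400 ft = 15 − 2 × (1400/1000) = 12.2°C.
ISA deviation = -11 − 12.2 = -23.2°C.
Density altitude = 1400 + 120 × (-23.2) = 1400 + (-2784) = -1384 ft.

-1384 ft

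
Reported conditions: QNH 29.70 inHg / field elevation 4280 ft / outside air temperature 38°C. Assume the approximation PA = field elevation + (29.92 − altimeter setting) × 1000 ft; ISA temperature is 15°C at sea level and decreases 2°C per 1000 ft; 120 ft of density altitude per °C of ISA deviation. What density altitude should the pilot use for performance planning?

Pressure altitude = 4280 + (29.92 − 29.70) × 1000 = 4280 + (+220) = 4500 ft.
ISA temperature at 4500 ft = 15 − 2 × (4500/1000) = 6°C.
ISA deviation = 38 − 6 = +32°C.
Density altitude = 4500 + 120 × (32) = 8340 ft.

8340 ft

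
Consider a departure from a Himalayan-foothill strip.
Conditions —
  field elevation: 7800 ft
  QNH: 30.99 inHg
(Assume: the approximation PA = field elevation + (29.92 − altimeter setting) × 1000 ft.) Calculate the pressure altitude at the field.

Pressure correction = (29.92 − 30.99) × 1000 = -1070 ft.
Pressure altitude = 7800 + (-1070) = 6730 ft.

6730 ft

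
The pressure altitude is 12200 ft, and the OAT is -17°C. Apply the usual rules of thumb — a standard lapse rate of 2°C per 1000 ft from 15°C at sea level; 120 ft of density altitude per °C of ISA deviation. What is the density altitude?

ISA temperature at 12200 ft = 15 − 2 × (12200/1000) = -9.4°C.
ISA deviation = -17 − (-9.4) = -7.6°C.
Density altitude = 12200 + 120 × (-7.6) = 12200 + (-912) = 11288 ft.

11288 ft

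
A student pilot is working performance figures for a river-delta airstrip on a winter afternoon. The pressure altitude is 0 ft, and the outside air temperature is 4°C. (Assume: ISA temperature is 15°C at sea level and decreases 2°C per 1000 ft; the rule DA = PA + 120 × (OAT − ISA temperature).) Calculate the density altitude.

ISA temperature at 0 ft = 15 − 2 × (0/1000) = 15°C.
ISA deviation = 4 − 15 = -11°C.
Density altitude = 0 + 120 × (-11) = 0 + (-1320) = -1320 ft.

-1320 ft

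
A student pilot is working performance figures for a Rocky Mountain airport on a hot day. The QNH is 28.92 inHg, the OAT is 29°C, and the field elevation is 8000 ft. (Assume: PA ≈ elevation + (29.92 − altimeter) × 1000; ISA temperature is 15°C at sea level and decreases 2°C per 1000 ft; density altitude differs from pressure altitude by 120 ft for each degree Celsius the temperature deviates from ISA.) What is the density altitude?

12840 ft

Pressure altitude = 8000 + (29.92 − 28.92) × 1000 = 8000 + (+1000) = 9000 ft.
ISA temperature at 9000 ft = 15 − 2 × (9000/1000) = -3°C.
ISA deviation = 29 − (-3) = +32°C.
Density altitude = 9000 + 120 × (32) = 12840 ft.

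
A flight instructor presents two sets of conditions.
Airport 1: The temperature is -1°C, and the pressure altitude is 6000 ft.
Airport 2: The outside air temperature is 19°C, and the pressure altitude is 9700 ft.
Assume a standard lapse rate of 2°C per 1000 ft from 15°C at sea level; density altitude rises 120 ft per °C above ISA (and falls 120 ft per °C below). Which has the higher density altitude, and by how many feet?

Airport 1: ISA temp = 3°C, deviation -4°C, DA = 6000 + 120 × (-4) = 5520 ft.
Airport 2: ISA temp = -4.4°C, deviation +23.4°C, DA = 9700 + 120 × 23.4 = 12508 ft.
Airport 2 is higher by 12508 − 5520 = 6988 ft.

Airport 2 by 6988 ft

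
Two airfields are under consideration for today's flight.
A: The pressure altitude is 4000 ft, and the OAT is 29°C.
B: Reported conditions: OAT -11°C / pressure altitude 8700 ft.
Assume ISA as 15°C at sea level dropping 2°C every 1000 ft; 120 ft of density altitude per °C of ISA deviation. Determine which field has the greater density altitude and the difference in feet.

A: ISA temp = 7°C, deviation +22°C, DA = 4000 + 120 × 22 = 6640 ft.
B: ISA temp = -2.4°C, deviation -8.6°C, DA = 8700 + 120 × (-8.6) = 7668 ft.
B is higher by 7668 − 6640 = 1028 ft.

B by 1028 ft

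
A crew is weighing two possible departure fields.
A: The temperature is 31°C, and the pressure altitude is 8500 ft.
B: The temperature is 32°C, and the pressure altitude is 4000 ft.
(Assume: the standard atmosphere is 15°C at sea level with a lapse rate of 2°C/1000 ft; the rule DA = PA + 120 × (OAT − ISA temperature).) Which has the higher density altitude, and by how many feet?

A: ISA temp = -2°C, deviation +33°C, DA = 8500 + 120 × 33 = 12460 ft.
B: ISA temp = 7°C, deviation +25°C, DA = 4000 + 120 × 25 = 7000 ft.
A is higher by 12460 − 7000 = 5460 ft.

A by 5460 ft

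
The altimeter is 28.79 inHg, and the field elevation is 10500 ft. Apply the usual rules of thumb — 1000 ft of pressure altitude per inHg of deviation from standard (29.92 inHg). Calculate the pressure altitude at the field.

11630 ft

Pressure correction = (29.92 − 28.79) × 1000 = +1130 ft.
Pressure altitude = 10500 + (+1130) = 11630 ft.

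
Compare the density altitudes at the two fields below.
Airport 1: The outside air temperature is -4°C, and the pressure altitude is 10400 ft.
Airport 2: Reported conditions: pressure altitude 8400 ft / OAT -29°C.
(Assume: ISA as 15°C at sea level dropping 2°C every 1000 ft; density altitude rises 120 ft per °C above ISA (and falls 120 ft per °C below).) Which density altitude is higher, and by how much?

Airport 1: ISA temp = -5.8°C, deviation +1.8°C, DA = 10400 + 120 × 1.8 = 10616 ft.
Airport 2: ISA temp = -1.8°C, deviation -27.2°C, DA = 8400 + 120 × (-27.2) = 5136 ft.
Airport 1 is higher by 10616 − 5136 = 5480 ft.

Airport 1 by 5480 ft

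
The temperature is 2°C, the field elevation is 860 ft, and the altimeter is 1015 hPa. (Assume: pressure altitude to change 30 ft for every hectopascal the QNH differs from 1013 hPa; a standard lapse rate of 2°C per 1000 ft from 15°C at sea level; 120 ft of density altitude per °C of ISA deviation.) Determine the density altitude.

-568 ft

Pressure altitude = 860 + (1013 − 1015) × 30 = 860 + (-60) = 800 ft.
ISA temperature at 800 ft = 15 − 2 × (800/1000) = 13.4°C.
ISA deviation = 2 − 13.4 = -11.4°C.
Density altitude = 800 + 120 × (-11.4) = -568 ft.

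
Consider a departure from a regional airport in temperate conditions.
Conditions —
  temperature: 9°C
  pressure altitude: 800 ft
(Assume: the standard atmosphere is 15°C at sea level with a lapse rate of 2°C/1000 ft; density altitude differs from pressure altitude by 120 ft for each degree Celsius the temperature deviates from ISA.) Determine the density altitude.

272 ft

ISA temperature at 800 ft = 15 − 2 × (800/1000) = 13.4°C.
ISA deviation = 9 − 13.4 = -4.4°C.
Density altitude = 800 + 120 × (-4.4) = 800 + (-528) = 272 ft.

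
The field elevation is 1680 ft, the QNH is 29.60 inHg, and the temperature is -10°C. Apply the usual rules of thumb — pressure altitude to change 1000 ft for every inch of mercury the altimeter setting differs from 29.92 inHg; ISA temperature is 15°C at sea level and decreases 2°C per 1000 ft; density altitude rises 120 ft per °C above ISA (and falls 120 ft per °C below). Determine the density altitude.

Pressure altitude = 1680 + (29.92 − 29.60) × 1000 = 1680 + (+320) = 2000 ft.
ISA temperature at 2000 ft = 15 − 2 × (2000/1000) = 11°C.
ISA deviation = -10 − 11 = -21°C.
Density altitude = 2000 + 120 × (-21) = -520 ft.

-520 ft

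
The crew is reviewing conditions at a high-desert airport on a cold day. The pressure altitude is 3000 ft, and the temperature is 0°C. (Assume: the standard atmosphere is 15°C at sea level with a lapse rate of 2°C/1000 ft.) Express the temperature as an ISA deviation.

ISA-9°C

ISA temperature at 3000 ft = 15 − 2 × (3000/1000) = 9°C.
Deviation = OAT − ISA = 0 − 9 = -9°C.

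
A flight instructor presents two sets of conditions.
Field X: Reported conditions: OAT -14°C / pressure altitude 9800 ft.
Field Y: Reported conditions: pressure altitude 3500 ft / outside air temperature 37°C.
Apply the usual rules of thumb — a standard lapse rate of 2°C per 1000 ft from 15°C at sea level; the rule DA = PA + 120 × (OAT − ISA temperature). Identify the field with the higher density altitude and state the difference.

Field X by 1692 ft

Field X: ISA temp = -4.6°C, deviation -9.4°C, DA = 9800 + 120 × (-9.4) = 8672 ft.
Field Y: ISA temp = 8°C, deviation +29°C, DA = 3500 + 120 × 29 = 6980 ft.
Field X is higher by 8672 − 6980 = 1692 ft.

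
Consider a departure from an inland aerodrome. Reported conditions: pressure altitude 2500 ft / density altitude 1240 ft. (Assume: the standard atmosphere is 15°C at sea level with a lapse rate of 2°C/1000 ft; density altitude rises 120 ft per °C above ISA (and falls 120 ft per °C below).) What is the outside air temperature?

-0.5°C

Density altitude − pressure altitude = 1240 − 2500 = -1260 ft.
At 120 ft/°C that is an ISA deviation of -1260/120 = -10.5°C.
ISA temperature at 2500 ft = 15 − 2 × (2500/1000) = 10°C.
OAT = ISA + deviation = 10 + (-10.5) = -0.5°C.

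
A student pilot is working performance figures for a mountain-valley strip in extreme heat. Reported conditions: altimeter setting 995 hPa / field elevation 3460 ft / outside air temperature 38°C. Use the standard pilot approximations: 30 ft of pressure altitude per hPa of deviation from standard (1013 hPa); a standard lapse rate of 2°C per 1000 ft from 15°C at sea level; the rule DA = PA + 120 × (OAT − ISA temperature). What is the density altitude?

Pressure altitude = 3460 + (1013 − 995) × 30 = 3460 + (+540) = 4000 ft.
ISA temperature at 4000 ft = 15 − 2 × (4000/1000) = 7°C.
ISA deviation = 38 − 7 = +31°C.
Density altitude = 4000 + 120 × (31) = 7720 ft.

7720 ft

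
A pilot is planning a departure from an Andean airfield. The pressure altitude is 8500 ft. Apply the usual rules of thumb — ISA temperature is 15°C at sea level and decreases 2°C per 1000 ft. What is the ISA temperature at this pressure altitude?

ISA temperature = 15 − 2 × (8500/1000) = 15 − 17 = -2°C.

-2°C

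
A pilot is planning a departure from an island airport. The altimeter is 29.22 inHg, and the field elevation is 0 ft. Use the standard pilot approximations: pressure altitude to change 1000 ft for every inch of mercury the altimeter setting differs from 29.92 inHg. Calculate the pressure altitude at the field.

Pressure correction = (29.92 − 29.22) × 1000 = +700 ft.
Pressure altitude = 0 + (+700) = 700 ft.

700 ft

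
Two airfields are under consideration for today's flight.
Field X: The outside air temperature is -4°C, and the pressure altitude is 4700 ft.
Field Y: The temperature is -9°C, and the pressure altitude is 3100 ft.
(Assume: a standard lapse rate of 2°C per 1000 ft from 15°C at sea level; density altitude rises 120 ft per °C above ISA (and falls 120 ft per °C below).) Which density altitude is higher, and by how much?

Field X: ISA temp = 5.6°C, deviation -9.6°C, DA = 4700 + 120 × (-9.6) = 3548 ft.
Field Y: ISA temp = 8.8°C, deviation -17.8°C, DA = 3100 + 120 × (-17.8) = 964 ft.
Field X is higher by 3548 − 964 = 2584 ft.

Field X by 2584 ft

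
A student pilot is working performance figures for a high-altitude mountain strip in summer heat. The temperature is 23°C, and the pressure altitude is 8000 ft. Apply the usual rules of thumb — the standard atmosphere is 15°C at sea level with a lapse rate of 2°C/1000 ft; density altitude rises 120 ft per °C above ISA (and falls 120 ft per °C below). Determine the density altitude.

10880 ft

ISA temperature at 8000 ft = 15 − 2 × (8000/1000) = -1°C.
ISA deviation = 23 − (-1) = +24°C.
Density altitude = 8000 + 120 × (24) = 8000 + (+2880) = 10880 ft.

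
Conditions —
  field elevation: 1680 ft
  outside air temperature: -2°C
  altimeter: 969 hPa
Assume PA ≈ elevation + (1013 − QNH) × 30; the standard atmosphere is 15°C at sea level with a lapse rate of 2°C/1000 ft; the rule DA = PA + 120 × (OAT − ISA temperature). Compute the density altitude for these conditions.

Pressure altitude = 1680 + (1013 − 969) × 30 = 1680 + (+1320) = 3000 ft.
ISA temperature at 3000 ft = 15 − 2 × (3000/1000) = 9°C.
ISA deviation = -2 − 9 = -11°C.
Density altitude = 3000 + 120 × (-11) = 1680 ft.

1680 ft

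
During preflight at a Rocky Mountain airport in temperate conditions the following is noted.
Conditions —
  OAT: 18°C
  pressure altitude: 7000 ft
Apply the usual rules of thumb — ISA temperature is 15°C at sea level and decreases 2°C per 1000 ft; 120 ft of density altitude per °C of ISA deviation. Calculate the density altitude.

9040 ft

ISA temperature at 7000 ft = 15 − 2 × (7000/1000) = 1°C.
ISA deviation = 18 − 1 = +17°C.
Density altitude = 7000 + 120 × (17) = 7000 + (+2040) = 9040 ft.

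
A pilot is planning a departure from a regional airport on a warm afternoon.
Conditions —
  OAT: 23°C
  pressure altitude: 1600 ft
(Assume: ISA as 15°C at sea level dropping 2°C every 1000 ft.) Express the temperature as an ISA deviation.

ISA+11.2°C

ISA temperature at 1600 ft = 15 − 2 × (1600/1000) = 11.8°C.
Deviation = OAT − ISA = 23 − 11.8 = +11.2°C.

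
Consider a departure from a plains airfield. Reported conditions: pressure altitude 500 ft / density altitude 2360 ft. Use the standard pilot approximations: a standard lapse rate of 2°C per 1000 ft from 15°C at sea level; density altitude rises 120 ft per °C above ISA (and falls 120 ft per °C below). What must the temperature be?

29.5°C

Density altitude − pressure altitude = 2360 − 500 = +1860 ft.
At 120 ft/°C that is an ISA deviation of 1860/120 = +15.5°C.
ISA temperature at 500 ft = 15 − 2 × (500/1000) = 14°C.
OAT = ISA + deviation = 14 + (+15.5) = 29.5°C.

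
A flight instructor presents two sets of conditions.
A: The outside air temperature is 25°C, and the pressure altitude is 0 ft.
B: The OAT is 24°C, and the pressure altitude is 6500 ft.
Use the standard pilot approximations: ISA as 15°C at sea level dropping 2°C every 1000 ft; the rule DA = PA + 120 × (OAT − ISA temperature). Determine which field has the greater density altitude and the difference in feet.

A: ISA temp = 15°C, deviation +10°C, DA = 0 + 120 × 10 = 1200 ft.
B: ISA temp = 2°C, deviation +22°C, DA = 6500 + 120 × 22 = 9140 ft.
B is higher by 9140 − 1200 = 7940 ft.

B by 7940 ft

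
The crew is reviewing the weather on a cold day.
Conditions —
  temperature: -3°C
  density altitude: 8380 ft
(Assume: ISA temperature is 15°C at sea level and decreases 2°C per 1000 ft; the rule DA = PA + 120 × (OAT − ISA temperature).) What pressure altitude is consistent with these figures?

DA = PA + 120 × (OAT − (15 − 2·PA/1000)) = PA + 120·OAT − 1800 + 0.24·PA = 1.24·PA + 120·OAT − 1800.
So 1.24·PA = 8380 − 120 × (-3) + 1800 = 10540.
PA = 10540 / 1.24 = 8500 ft.

8500 ft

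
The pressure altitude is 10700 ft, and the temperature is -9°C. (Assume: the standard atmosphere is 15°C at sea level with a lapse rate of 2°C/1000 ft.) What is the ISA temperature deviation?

ISA-2.6°C

ISA temperature at 10700 ft = 15 − 2 × (10700/1000) = -6.4°C.
Deviation = OAT − ISA = -9 − (-6.4) = -2.6°C.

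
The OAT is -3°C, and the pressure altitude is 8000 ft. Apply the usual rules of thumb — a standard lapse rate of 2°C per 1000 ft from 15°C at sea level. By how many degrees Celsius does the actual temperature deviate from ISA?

ISA-2°C

ISA temperature at 8000 ft = 15 − 2 × (8000/1000) = -1°C.
Deviation = OAT − ISA = -3 − (-1) = -2°C.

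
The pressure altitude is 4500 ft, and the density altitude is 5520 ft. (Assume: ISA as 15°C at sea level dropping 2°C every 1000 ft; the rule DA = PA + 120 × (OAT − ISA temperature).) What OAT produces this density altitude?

Density altitude − pressure altitude = 5520 − 4500 = +1020 ft.
At 120 ft/°C that is an ISA deviation of 1020/120 = +8.5°C.
ISA temperature at 4500 ft = 15 − 2 × (4500/1000) = 6°C.
OAT = ISA + deviation = 6 + (+8.5) = 14.5°C.

14.5°C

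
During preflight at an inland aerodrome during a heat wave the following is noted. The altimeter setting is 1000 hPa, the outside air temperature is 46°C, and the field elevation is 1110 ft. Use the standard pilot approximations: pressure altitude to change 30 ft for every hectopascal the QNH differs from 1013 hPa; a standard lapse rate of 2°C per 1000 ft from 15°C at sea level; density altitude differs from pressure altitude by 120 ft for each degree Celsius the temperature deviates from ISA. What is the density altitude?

5580 ft

Pressure altitude = 1110 + (1013 − 1000) × 30 = 1110 + (+390) = 1500 ft.
ISA temperature at 1500 ft = 15 − 2 × (1500/1000) = 12°C.
ISA deviation = 46 − 12 = +34°C.
Density altitude = 1500 + 120 × (34) = 5580 ft.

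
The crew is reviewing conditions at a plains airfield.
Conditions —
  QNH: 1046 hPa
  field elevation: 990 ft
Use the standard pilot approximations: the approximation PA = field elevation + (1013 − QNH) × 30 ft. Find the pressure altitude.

0 ft

Pressure correction = (1013 − 1046) × 30 = -990 ft.
Pressure altitude = 990 + (-990) = 0 ft.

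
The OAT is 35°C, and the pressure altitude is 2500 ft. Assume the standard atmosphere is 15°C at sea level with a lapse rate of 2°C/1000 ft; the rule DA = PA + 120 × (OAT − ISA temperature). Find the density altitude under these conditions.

ISA temperature at 2500 ft = 15 − 2 × (2500/1000) = 10°C.
ISA deviation = 35 − 10 = +25°C.
Density altitude = 2500 + 120 × (25) = 2500 + (+3000) = 5500 ft.

5500 ft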